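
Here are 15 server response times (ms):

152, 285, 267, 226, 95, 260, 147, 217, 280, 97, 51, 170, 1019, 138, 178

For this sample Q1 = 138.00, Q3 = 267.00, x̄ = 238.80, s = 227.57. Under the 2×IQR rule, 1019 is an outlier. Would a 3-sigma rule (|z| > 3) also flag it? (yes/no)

z = (1019 − 238.80) / 227.57 = 3.43.
|z| = 3.43 > 3.

yes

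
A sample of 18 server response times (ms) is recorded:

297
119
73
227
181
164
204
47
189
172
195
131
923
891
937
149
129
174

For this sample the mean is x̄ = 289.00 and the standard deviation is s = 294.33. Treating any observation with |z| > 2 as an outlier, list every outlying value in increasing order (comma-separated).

Cutoffs at x̄ ± 2s: 289.00 ± 2·294.33 = [-299.66, 877.66].
891: z = 2.05, |z| > 2 → outlier.
923: z = 2.15, |z| > 2 → outlier.
937: z = 2.20, |z| > 2 → outlier.
Every other value lies within [-299.66, 877.66].

891, 923, 937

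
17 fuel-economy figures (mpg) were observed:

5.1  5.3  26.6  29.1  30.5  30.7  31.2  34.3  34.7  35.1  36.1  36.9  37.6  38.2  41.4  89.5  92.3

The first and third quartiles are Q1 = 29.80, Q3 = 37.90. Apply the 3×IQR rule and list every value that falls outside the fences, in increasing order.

5.1, 5.3, 89.5, 92.3

IQR = Q3 − Q1 = 37.90 − 29.80 = 8.10.
Lower fence = Q1 − 3·IQR = 29.80 − 24.30 = 5.50.
Upper fence = Q3 + 3·IQR = 37.90 + 24.30 = 62.20.
5.1 < 5.50 → outlier.
5.3 < 5.50 → outlier.
89.5 > 62.20 → outlier.
92.3 > 62.20 → outlier.
All remaining values lie within [5.50, 62.20].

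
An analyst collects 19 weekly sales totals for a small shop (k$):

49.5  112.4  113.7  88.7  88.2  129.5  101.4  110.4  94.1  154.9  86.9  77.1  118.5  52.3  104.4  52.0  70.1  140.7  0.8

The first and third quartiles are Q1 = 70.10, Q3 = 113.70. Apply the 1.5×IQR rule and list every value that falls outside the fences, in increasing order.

IQR = Q3 − Q1 = 113.70 − 70.10 = 43.60.
Lower fence = Q1 − 1.5·IQR = 70.10 − 65.40 = 4.70.
Upper fence = Q3 + 1.5·IQR = 113.70 + 65.40 = 179.10.
0.8 < 4.70 → outlier.
All remaining values lie within [4.70, 179.10].

0.8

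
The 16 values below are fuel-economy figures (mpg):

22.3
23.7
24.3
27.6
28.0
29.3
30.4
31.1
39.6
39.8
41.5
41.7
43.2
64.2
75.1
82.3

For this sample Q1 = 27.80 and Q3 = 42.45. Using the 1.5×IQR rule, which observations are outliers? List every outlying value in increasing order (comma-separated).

IQR = Q3 − Q1 = 42.45 − 27.80 = 14.65.
Lower fence = Q1 − 1.5·IQR = 27.80 − 21.975 = 5.825.
Upper fence = Q3 + 1.5·IQR = 42.45 + 21.975 = 64.425.
75.1 > 64.425 → outlier.
82.3 > 64.425 → outlier.
All remaining values lie within [5.825, 64.425].

75.1, 82.3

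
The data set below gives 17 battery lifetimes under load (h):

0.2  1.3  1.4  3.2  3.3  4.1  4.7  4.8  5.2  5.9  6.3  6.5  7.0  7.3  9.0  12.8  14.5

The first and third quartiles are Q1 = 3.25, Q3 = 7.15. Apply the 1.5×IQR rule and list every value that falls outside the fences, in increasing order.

14.5

IQR = Q3 − Q1 = 7.15 − 3.25 = 3.90.
Lower fence = Q1 − 1.5·IQR = 3.25 − 5.85 = -2.60.
Upper fence = Q3 + 1.5·IQR = 7.15 + 5.85 = 13.00.
14.5 > 13.00 → outlier.
All remaining values lie within [-2.60, 13.00].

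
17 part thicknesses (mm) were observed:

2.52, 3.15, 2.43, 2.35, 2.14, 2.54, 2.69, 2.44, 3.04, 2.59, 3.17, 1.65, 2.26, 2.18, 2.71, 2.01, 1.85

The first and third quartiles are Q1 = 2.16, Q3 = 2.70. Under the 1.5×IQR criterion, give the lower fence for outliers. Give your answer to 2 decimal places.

1.35

IQR = Q3 − Q1 = 2.70 − 2.16 = 0.54.
Lower fence = Q1 − 1.5·IQR = 2.16 − 0.81 = 1.35.
Upper fence = Q3 + 1.5·IQR = 2.70 + 0.81 = 3.51.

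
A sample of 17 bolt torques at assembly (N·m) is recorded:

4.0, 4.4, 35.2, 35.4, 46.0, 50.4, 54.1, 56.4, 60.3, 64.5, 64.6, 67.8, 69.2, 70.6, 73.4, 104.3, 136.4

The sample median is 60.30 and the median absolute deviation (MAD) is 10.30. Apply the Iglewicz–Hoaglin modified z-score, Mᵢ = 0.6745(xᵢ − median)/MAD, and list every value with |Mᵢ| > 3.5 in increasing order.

4.0, 4.4, 136.4

|Mᵢ| > 3.5 ⇔ |xᵢ − 60.30| > 3.5·10.30/0.6745 = 53.45.
So outliers lie outside [6.85, 113.75].
4.0: M = -3.69 → outlier.
4.4: M = -3.66 → outlier.
136.4: M = 4.98 → outlier.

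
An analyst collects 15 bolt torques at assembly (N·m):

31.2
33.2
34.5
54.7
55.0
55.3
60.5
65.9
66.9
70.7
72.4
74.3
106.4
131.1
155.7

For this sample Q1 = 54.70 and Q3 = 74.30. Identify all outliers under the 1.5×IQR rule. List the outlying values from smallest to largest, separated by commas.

IQR = Q3 − Q1 = 74.30 − 54.70 = 19.60.
Lower fence = Q1 − 1.5·IQR = 54.70 − 29.40 = 25.30.
Upper fence = Q3 + 1.5·IQR = 74.30 + 29.40 = 103.70.
106.4 > 103.70 → outlier.
131.1 > 103.70 → outlier.
155.7 > 103.70 → outlier.
All remaining values lie within [25.30, 103.70].

106.4, 131.1, 155.7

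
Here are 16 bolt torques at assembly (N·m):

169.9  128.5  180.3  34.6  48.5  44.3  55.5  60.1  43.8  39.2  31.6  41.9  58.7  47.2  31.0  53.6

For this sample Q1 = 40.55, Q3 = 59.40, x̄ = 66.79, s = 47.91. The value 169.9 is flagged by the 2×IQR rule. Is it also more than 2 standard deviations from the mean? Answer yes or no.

yes

z = (169.9 − 66.79) / 47.91 = 2.15.
|z| = 2.15 > 2.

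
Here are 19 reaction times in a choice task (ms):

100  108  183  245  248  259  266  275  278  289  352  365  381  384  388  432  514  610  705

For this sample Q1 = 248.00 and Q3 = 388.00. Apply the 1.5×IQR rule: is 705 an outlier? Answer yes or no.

yes

IQR = Q3 − Q1 = 388.00 − 248.00 = 140.00.
Lower fence = Q1 − 1.5·IQR = 248.00 − 210.00 = 38.00.
Upper fence = Q3 + 1.5·IQR = 388.00 + 210.00 = 598.00.
705 lies above the upper fence.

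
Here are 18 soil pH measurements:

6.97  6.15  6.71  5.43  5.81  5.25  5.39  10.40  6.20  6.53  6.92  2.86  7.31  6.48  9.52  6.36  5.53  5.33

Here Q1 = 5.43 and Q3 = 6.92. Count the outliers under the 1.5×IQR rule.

IQR = 1.49; fences at 5.43 − 2.235 = 3.195 and 6.92 + 2.235 = 9.155.
Outside the cutoffs: 2.86, 9.52, 10.40.

3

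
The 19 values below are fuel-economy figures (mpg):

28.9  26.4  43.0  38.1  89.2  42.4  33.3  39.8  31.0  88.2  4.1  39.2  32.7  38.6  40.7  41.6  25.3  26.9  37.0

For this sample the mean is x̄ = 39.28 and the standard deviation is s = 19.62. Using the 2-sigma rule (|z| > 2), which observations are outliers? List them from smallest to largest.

88.2, 89.2

Cutoffs at x̄ ± 2s: 39.28 ± 2·19.62 = [0.04, 78.52].
88.2: z = 2.49, |z| > 2 → outlier.
89.2: z = 2.54, |z| > 2 → outlier.
Every other value lies within [0.04, 78.52].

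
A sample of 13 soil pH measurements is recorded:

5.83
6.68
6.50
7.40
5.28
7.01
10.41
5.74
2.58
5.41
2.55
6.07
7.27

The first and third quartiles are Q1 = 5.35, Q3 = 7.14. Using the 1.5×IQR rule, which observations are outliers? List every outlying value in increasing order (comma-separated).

2.55, 2.58, 10.41

IQR = Q3 − Q1 = 7.14 − 5.35 = 1.79.
Lower fence = Q1 − 1.5·IQR = 5.35 − 2.685 = 2.665.
Upper fence = Q3 + 1.5·IQR = 7.14 + 2.685 = 9.825.
2.55 < 2.665 → outlier.
2.58 < 2.665 → outlier.
10.41 > 9.825 → outlier.
All remaining values lie within [2.665, 9.825].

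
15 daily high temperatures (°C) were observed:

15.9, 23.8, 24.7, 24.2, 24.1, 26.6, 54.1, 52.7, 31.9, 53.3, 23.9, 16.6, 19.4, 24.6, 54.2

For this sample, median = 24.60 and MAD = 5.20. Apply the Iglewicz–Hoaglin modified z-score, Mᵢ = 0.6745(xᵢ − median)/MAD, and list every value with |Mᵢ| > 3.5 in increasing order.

|Mᵢ| > 3.5 ⇔ |xᵢ − 24.60| > 3.5·5.20/0.6745 = 26.98.
So outliers lie outside [-2.38, 51.58].
52.7: M = 3.64 → outlier.
53.3: M = 3.72 → outlier.
54.1: M = 3.83 → outlier.
54.2: M = 3.84 → outlier.

52.7, 53.3, 54.1, 54.2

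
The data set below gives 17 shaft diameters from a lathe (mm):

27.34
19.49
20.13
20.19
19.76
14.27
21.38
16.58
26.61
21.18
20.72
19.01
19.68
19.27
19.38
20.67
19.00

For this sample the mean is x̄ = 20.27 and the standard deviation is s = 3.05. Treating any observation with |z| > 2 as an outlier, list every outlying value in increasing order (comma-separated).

Cutoffs at x̄ ± 2s: 20.27 ± 2·3.05 = [14.17, 26.37].
26.61: z = 2.08, |z| > 2 → outlier.
27.34: z = 2.32, |z| > 2 → outlier.
Every other value lies within [14.17, 26.37].

26.61, 27.34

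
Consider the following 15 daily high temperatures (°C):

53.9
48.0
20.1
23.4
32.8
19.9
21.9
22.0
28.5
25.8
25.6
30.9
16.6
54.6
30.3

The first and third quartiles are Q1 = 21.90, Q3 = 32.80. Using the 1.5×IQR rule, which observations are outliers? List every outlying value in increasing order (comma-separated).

53.9, 54.6

IQR = Q3 − Q1 = 32.80 − 21.90 = 10.90.
Lower fence = Q1 − 1.5·IQR = 21.90 − 16.35 = 5.55.
Upper fence = Q3 + 1.5·IQR = 32.80 + 16.35 = 49.15.
53.9 > 49.15 → outlier.
54.6 > 49.15 → outlier.
All remaining values lie within [5.55, 49.15].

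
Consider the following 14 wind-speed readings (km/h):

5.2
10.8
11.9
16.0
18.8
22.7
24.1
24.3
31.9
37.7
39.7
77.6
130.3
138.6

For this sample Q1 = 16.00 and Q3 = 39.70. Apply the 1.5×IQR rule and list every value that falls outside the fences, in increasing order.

77.6, 130.3, 138.6

IQR = Q3 − Q1 = 39.70 − 16.00 = 23.70.
Lower fence = Q1 − 1.5·IQR = 16.00 − 35.55 = -19.55.
Upper fence = Q3 + 1.5·IQR = 39.70 + 35.55 = 75.25.
77.6 > 75.25 → outlier.
130.3 > 75.25 → outlier.
138.6 > 75.25 → outlier.
All remaining values lie within [-19.55, 75.25].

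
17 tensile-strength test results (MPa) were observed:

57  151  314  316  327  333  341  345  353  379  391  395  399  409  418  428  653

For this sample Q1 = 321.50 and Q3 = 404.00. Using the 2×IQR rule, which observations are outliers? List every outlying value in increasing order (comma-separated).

57, 151, 653

IQR = Q3 − Q1 = 404.00 − 321.50 = 82.50.
Lower fence = Q1 − 2·IQR = 321.50 − 165.00 = 156.50.
Upper fence = Q3 + 2·IQR = 404.00 + 165.00 = 569.00.
57 < 156.50 → outlier.
151 < 156.50 → outlier.
653 > 569.00 → outlier.
All remaining values lie within [156.50, 569.00].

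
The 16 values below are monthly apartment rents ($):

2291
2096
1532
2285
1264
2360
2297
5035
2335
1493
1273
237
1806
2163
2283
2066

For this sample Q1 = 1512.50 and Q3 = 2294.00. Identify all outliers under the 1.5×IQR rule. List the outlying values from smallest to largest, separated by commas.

237, 5035

IQR = Q3 − Q1 = 2294.00 − 1512.50 = 781.50.
Lower fence = Q1 − 1.5·IQR = 1512.50 − 1172.25 = 340.25.
Upper fence = Q3 + 1.5·IQR = 2294.00 + 1172.25 = 3466.25.
237 < 340.25 → outlier.
5035 > 3466.25 → outlier.
All remaining values lie within [340.25, 3466.25].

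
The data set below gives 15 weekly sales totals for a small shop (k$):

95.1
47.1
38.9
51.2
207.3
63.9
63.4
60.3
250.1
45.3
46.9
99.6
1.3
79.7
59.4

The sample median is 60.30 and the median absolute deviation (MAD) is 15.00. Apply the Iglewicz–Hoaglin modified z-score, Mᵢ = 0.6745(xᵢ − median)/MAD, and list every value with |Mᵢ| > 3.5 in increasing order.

207.3, 250.1

|Mᵢ| > 3.5 ⇔ |xᵢ − 60.30| > 3.5·15.00/0.6745 = 77.84.
So outliers lie outside [-17.54, 138.14].
207.3: M = 6.61 → outlier.
250.1: M = 8.53 → outlier.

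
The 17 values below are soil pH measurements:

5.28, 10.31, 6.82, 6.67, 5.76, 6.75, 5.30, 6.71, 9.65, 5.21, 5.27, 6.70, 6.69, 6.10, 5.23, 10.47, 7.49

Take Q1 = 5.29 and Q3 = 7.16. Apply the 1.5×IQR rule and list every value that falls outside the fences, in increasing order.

10.31, 10.47

IQR = Q3 − Q1 = 7.16 − 5.29 = 1.87.
Lower fence = Q1 − 1.5·IQR = 5.29 − 2.805 = 2.485.
Upper fence = Q3 + 1.5·IQR = 7.16 + 2.805 = 9.965.
10.31 > 9.965 → outlier.
10.47 > 9.965 → outlier.
All remaining values lie within [2.485, 9.965].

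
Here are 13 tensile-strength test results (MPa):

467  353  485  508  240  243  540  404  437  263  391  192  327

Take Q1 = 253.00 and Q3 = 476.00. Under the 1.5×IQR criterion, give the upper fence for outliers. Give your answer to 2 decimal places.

IQR = Q3 − Q1 = 476.00 − 253.00 = 223.00.
Lower fence = Q1 − 1.5·IQR = 253.00 − 334.50 = -81.50.
Upper fence = Q3 + 1.5·IQR = 476.00 + 334.50 = 810.50.

810.50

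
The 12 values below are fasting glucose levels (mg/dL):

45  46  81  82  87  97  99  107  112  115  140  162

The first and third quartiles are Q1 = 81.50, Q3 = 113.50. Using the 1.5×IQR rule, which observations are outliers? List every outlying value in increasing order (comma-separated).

IQR = Q3 − Q1 = 113.50 − 81.50 = 32.00.
Lower fence = Q1 − 1.5·IQR = 81.50 − 48.00 = 33.50.
Upper fence = Q3 + 1.5·IQR = 113.50 + 48.00 = 161.50.
162 > 161.50 → outlier.
All remaining values lie within [33.50, 161.50].

162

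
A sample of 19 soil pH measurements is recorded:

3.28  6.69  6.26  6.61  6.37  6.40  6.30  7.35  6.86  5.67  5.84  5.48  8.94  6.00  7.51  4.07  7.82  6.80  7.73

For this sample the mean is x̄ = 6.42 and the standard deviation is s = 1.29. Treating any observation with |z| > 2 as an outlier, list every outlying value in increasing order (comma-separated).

Cutoffs at x̄ ± 2s: 6.42 ± 2·1.29 = [3.84, 9.00].
3.28: z = -2.43, |z| > 2 → outlier.
Every other value lies within [3.84, 9.00].

3.28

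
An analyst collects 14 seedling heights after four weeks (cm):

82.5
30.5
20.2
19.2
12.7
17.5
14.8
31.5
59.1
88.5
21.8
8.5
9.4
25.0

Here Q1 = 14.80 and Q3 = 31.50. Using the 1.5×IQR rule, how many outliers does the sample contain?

IQR = 16.70; fences at 14.80 − 25.05 = -10.25 and 31.50 + 25.05 = 56.55.
Outside the cutoffs: 59.1, 82.5, 88.5.

3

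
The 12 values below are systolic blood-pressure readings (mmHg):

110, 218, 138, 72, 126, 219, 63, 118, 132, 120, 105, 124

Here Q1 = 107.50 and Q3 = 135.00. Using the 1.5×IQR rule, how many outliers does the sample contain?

3

IQR = 27.50; fences at 107.50 − 41.25 = 66.25 and 135.00 + 41.25 = 176.25.
Outside the cutoffs: 63, 218, 219.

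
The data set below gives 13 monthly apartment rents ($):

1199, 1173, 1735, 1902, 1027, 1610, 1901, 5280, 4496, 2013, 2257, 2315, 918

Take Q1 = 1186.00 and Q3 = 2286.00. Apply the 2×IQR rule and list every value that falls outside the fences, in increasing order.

IQR = Q3 − Q1 = 2286.00 − 1186.00 = 1100.00.
Lower fence = Q1 − 2·IQR = 1186.00 − 2200.00 = -1014.00.
Upper fence = Q3 + 2·IQR = 2286.00 + 2200.00 = 4486.00.
4496 > 4486.00 → outlier.
5280 > 4486.00 → outlier.
All remaining values lie within [-1014.00, 4486.00].

4496, 5280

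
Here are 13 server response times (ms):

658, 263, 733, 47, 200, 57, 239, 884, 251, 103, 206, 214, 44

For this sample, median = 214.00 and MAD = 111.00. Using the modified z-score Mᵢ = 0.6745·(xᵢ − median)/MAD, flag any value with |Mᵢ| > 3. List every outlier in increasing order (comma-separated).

|Mᵢ| > 3 ⇔ |xᵢ − 214.00| > 3·111.00/0.6745 = 493.70.
So outliers lie outside [-279.70, 707.70].
733: M = 3.15 → outlier.
884: M = 4.07 → outlier.

733, 884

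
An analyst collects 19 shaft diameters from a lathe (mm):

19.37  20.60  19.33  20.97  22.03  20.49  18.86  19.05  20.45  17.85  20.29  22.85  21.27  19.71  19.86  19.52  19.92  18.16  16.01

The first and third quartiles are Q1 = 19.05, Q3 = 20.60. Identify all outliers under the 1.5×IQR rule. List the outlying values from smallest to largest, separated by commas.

IQR = Q3 − Q1 = 20.60 − 19.05 = 1.55.
Lower fence = Q1 − 1.5·IQR = 19.05 − 2.325 = 16.725.
Upper fence = Q3 + 1.5·IQR = 20.60 + 2.325 = 22.925.
16.01 < 16.725 → outlier.
All remaining values lie within [16.725, 22.925].

16.01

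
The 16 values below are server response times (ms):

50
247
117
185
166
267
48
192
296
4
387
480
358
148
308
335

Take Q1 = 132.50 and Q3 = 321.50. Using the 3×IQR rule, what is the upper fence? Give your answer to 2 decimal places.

IQR = Q3 − Q1 = 321.50 − 132.50 = 189.00.
Lower fence = Q1 − 3·IQR = 132.50 − 567.00 = -434.50.
Upper fence = Q3 + 3·IQR = 321.50 + 567.00 = 888.50.

888.50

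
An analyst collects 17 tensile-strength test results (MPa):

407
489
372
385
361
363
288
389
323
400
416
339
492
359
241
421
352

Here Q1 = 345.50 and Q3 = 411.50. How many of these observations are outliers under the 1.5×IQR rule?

1

IQR = 66.00; fences at 345.50 − 99.00 = 246.50 and 411.50 + 99.00 = 510.50.
Outside the cutoffs: 241.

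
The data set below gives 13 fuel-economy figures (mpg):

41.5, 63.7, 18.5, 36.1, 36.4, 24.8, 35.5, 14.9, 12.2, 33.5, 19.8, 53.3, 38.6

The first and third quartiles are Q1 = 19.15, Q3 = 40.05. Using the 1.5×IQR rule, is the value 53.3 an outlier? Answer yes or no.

no

IQR = Q3 − Q1 = 40.05 − 19.15 = 20.90.
Lower fence = Q1 − 1.5·IQR = 19.15 − 31.35 = -12.20.
Upper fence = Q3 + 1.5·IQR = 40.05 + 31.35 = 71.40.
53.3 lies within [-12.20, 71.40].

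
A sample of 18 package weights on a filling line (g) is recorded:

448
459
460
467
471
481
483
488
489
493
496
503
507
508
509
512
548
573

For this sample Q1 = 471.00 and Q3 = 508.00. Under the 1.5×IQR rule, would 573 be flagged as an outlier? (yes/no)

IQR = Q3 − Q1 = 508.00 − 471.00 = 37.00.
Lower fence = Q1 − 1.5·IQR = 471.00 − 55.50 = 415.50.
Upper fence = Q3 + 1.5·IQR = 508.00 + 55.50 = 563.50.
573 lies above the upper fence.

yes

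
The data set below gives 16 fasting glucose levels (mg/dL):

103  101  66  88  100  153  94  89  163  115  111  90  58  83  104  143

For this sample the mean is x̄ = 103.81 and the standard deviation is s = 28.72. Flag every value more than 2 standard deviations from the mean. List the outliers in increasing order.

Cutoffs at x̄ ± 2s: 103.81 ± 2·28.72 = [46.37, 161.25].
163: z = 2.06, |z| > 2 → outlier.
Every other value lies within [46.37, 161.25].

163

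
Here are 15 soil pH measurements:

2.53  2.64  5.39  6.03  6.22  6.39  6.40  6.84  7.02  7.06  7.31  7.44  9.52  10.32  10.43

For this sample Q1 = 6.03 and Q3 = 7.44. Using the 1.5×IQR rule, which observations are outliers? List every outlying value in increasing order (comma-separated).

2.53, 2.64, 10.32, 10.43

IQR = Q3 − Q1 = 7.44 − 6.03 = 1.41.
Lower fence = Q1 − 1.5·IQR = 6.03 − 2.115 = 3.915.
Upper fence = Q3 + 1.5·IQR = 7.44 + 2.115 = 9.555.
2.53 < 3.915 → outlier.
2.64 < 3.915 → outlier.
10.32 > 9.555 → outlier.
10.43 > 9.555 → outlier.
All remaining values lie within [3.915, 9.555].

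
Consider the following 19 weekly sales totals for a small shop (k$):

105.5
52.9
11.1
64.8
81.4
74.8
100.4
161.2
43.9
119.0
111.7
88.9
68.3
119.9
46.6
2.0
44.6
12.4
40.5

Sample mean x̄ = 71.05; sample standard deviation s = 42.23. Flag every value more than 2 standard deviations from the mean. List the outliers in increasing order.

161.2

Cutoffs at x̄ ± 2s: 71.05 ± 2·42.23 = [-13.41, 155.51].
161.2: z = 2.13, |z| > 2 → outlier.
Every other value lies within [-13.41, 155.51].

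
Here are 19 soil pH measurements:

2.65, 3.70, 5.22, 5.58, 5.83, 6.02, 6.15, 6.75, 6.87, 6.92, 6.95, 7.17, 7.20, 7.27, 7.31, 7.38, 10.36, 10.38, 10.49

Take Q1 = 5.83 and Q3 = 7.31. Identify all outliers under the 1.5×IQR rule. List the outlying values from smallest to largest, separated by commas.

IQR = Q3 − Q1 = 7.31 − 5.83 = 1.48.
Lower fence = Q1 − 1.5·IQR = 5.83 − 2.22 = 3.61.
Upper fence = Q3 + 1.5·IQR = 7.31 + 2.22 = 9.53.
2.65 < 3.61 → outlier.
10.36 > 9.53 → outlier.
10.38 > 9.53 → outlier.
10.49 > 9.53 → outlier.
All remaining values lie within [3.61, 9.53].

2.65, 10.36, 10.38, 10.49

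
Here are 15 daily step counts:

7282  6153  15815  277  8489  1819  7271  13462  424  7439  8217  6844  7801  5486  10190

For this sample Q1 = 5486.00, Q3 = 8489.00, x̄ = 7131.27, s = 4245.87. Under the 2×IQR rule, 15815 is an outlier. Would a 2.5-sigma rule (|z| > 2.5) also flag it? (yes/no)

no

z = (15815 − 7131.27) / 4245.87 = 2.05.
|z| = 2.05 ≤ 2.5.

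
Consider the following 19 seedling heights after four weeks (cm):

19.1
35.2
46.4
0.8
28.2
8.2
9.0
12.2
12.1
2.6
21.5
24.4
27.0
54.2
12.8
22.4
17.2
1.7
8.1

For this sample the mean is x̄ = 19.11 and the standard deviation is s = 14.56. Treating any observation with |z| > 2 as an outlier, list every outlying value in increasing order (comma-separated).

Cutoffs at x̄ ± 2s: 19.11 ± 2·14.56 = [-10.01, 48.23].
54.2: z = 2.41, |z| > 2 → outlier.
Every other value lies within [-10.01, 48.23].

54.2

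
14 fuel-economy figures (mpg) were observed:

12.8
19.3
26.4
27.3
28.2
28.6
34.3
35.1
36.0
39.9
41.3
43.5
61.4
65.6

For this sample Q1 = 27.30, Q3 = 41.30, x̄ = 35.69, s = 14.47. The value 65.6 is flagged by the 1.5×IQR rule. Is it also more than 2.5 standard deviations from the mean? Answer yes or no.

z = (65.6 − 35.69) / 14.47 = 2.07.
|z| = 2.07 ≤ 2.5.

no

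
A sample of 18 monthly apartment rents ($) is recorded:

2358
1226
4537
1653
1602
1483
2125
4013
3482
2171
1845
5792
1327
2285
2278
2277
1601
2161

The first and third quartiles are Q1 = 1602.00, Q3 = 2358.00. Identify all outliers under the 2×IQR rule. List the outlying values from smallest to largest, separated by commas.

IQR = Q3 − Q1 = 2358.00 − 1602.00 = 756.00.
Lower fence = Q1 − 2·IQR = 1602.00 − 1512.00 = 90.00.
Upper fence = Q3 + 2·IQR = 2358.00 + 1512.00 = 3870.00.
4013 > 3870.00 → outlier.
4537 > 3870.00 → outlier.
5792 > 3870.00 → outlier.
All remaining values lie within [90.00, 3870.00].

4013, 4537, 5792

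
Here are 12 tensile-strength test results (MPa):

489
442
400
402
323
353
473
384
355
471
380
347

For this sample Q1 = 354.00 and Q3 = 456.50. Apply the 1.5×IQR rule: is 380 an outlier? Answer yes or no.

no

IQR = Q3 − Q1 = 456.50 − 354.00 = 102.50.
Lower fence = Q1 − 1.5·IQR = 354.00 − 153.75 = 200.25.
Upper fence = Q3 + 1.5·IQR = 456.50 + 153.75 = 610.25.
380 lies within [200.25, 610.25].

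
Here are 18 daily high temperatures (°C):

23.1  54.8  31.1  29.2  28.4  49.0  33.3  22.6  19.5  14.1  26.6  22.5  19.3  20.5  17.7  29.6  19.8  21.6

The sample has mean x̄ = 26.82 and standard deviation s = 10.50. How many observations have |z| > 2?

Cutoffs: x̄ ± 2s = [5.82, 47.82].
Outside the cutoffs: 49.0, 54.8.

2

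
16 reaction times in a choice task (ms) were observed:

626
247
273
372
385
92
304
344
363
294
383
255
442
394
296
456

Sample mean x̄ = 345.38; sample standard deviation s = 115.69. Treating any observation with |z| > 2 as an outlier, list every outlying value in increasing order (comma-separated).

Cutoffs at x̄ ± 2s: 345.38 ± 2·115.69 = [114.00, 576.76].
92: z = -2.19, |z| > 2 → outlier.
626: z = 2.43, |z| > 2 → outlier.
Every other value lies within [114.00, 576.76].

92, 626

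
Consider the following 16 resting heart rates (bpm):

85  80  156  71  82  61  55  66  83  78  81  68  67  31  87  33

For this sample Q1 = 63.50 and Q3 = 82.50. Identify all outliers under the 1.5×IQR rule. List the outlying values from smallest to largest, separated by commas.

31, 33, 156

IQR = Q3 − Q1 = 82.50 − 63.50 = 19.00.
Lower fence = Q1 − 1.5·IQR = 63.50 − 28.50 = 35.00.
Upper fence = Q3 + 1.5·IQR = 82.50 + 28.50 = 111.00.
31 < 35.00 → outlier.
33 < 35.00 → outlier.
156 > 111.00 → outlier.
All remaining values lie within [35.00, 111.00].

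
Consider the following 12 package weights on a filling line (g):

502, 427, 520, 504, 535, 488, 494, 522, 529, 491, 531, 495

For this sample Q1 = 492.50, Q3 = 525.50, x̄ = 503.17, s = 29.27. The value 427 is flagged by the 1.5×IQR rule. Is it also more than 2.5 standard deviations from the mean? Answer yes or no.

yes

z = (427 − 503.17) / 29.27 = -2.60.
|z| = 2.60 > 2.5.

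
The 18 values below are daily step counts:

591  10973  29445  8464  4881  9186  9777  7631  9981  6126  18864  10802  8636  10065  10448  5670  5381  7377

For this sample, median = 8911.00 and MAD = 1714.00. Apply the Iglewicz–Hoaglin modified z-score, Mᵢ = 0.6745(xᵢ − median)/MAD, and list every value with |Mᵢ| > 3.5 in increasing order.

|Mᵢ| > 3.5 ⇔ |xᵢ − 8911.00| > 3.5·1714.00/0.6745 = 8894.00.
So outliers lie outside [17.00, 17805.00].
18864: M = 3.92 → outlier.
29445: M = 8.08 → outlier.

18864, 29445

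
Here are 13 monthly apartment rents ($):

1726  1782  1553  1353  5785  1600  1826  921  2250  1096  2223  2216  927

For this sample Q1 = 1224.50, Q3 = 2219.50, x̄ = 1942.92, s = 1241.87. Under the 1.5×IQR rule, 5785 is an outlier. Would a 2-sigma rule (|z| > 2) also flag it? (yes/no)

yes

z = (5785 − 1942.92) / 1241.87 = 3.09.
|z| = 3.09 > 2.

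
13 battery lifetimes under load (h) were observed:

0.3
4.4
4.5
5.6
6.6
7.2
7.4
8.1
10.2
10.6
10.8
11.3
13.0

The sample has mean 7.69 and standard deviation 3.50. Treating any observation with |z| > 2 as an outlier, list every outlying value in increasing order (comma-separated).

0.3

Cutoffs at x̄ ± 2s: 7.69 ± 2·3.50 = [0.69, 14.69].
0.3: z = -2.11, |z| > 2 → outlier.
Every other value lies within [0.69, 14.69].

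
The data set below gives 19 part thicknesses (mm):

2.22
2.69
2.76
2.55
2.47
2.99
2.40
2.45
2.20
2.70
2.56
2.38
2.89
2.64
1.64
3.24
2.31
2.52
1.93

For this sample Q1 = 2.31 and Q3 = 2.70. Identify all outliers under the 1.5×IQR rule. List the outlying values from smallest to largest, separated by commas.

1.64

IQR = Q3 − Q1 = 2.70 − 2.31 = 0.39.
Lower fence = Q1 − 1.5·IQR = 2.31 − 0.585 = 1.725.
Upper fence = Q3 + 1.5·IQR = 2.70 + 0.585 = 3.285.
1.64 < 1.725 → outlier.
All remaining values lie within [1.725, 3.285].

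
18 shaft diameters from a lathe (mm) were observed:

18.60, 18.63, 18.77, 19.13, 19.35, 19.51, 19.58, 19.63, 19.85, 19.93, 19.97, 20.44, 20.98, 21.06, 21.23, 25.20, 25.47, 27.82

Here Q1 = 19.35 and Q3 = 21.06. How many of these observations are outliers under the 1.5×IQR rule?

3

IQR = 1.71; fences at 19.35 − 2.565 = 16.785 and 21.06 + 2.565 = 23.625.
Outside the cutoffs: 25.20, 25.47, 27.82.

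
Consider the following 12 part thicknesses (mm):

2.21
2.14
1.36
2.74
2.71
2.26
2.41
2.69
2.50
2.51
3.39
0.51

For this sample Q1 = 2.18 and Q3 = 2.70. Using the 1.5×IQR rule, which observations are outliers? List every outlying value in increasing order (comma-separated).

0.51, 1.36

IQR = Q3 − Q1 = 2.70 − 2.18 = 0.52.
Lower fence = Q1 − 1.5·IQR = 2.18 − 0.78 = 1.40.
Upper fence = Q3 + 1.5·IQR = 2.70 + 0.78 = 3.48.
0.51 < 1.40 → outlier.
1.36 < 1.40 → outlier.
All remaining values lie within [1.40, 3.48].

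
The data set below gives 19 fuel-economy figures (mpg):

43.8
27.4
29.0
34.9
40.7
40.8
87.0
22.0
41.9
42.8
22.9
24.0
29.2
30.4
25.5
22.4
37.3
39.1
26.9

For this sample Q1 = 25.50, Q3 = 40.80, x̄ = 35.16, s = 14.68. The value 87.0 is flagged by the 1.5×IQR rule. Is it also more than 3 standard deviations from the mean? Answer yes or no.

z = (87.0 − 35.16) / 14.68 = 3.53.
|z| = 3.53 > 3.

yes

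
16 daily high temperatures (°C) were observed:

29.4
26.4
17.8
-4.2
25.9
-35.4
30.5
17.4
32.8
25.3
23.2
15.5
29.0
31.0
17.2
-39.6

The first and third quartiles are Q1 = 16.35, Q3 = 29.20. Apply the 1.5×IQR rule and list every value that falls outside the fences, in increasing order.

IQR = Q3 − Q1 = 29.20 − 16.35 = 12.85.
Lower fence = Q1 − 1.5·IQR = 16.35 − 19.275 = -2.925.
Upper fence = Q3 + 1.5·IQR = 29.20 + 19.275 = 48.475.
-39.6 < -2.925 → outlier.
-35.4 < -2.925 → outlier.
-4.2 < -2.925 → outlier.
All remaining values lie within [-2.925, 48.475].

-39.6, -35.4, -4.2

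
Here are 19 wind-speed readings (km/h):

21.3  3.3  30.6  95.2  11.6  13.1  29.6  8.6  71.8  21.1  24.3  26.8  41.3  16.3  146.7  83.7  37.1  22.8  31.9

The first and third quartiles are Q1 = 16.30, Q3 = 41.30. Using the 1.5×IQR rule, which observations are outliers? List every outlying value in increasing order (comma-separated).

IQR = Q3 − Q1 = 41.30 − 16.30 = 25.00.
Lower fence = Q1 − 1.5·IQR = 16.30 − 37.50 = -21.20.
Upper fence = Q3 + 1.5·IQR = 41.30 + 37.50 = 78.80.
83.7 > 78.80 → outlier.
95.2 > 78.80 → outlier.
146.7 > 78.80 → outlier.
All remaining values lie within [-21.20, 78.80].

83.7, 95.2, 146.7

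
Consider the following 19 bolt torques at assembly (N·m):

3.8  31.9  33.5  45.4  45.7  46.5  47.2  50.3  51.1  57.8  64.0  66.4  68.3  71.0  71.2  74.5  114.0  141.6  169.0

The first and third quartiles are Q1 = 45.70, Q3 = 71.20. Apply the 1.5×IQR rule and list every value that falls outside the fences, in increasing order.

IQR = Q3 − Q1 = 71.20 − 45.70 = 25.50.
Lower fence = Q1 − 1.5·IQR = 45.70 − 38.25 = 7.45.
Upper fence = Q3 + 1.5·IQR = 71.20 + 38.25 = 109.45.
3.8 < 7.45 → outlier.
114.0 > 109.45 → outlier.
141.6 > 109.45 → outlier.
169.0 > 109.45 → outlier.
All remaining values lie within [7.45, 109.45].

3.8, 114.0, 141.6, 169.0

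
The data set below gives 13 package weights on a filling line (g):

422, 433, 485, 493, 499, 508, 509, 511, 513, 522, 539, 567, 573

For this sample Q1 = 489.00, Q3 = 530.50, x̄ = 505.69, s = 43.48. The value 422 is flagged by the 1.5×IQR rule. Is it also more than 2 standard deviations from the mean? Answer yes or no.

no

z = (422 − 505.69) / 43.48 = -1.92.
|z| = 1.92 ≤ 2.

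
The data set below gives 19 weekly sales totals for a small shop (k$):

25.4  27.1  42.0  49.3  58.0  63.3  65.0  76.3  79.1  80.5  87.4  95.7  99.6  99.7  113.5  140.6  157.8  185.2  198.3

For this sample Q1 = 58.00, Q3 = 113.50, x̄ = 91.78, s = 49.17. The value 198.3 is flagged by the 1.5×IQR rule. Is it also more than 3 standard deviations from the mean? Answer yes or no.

no

z = (198.3 − 91.78) / 49.17 = 2.17.
|z| = 2.17 ≤ 3.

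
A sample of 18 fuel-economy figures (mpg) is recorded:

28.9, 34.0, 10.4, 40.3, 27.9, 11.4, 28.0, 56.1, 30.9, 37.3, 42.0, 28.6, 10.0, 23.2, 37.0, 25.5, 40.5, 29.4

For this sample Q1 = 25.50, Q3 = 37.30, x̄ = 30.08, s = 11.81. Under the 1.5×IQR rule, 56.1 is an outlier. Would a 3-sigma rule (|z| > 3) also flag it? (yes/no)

no

z = (56.1 − 30.08) / 11.81 = 2.20.
|z| = 2.20 ≤ 3.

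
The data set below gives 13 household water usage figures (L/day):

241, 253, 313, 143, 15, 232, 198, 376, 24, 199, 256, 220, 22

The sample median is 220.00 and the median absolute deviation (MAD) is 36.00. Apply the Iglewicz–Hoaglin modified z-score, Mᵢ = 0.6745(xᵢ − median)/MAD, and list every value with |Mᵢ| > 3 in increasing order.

15, 22, 24

|Mᵢ| > 3 ⇔ |xᵢ − 220.00| > 3·36.00/0.6745 = 160.12.
So outliers lie outside [59.88, 380.12].
15: M = -3.84 → outlier.
22: M = -3.71 → outlier.
24: M = -3.67 → outlier.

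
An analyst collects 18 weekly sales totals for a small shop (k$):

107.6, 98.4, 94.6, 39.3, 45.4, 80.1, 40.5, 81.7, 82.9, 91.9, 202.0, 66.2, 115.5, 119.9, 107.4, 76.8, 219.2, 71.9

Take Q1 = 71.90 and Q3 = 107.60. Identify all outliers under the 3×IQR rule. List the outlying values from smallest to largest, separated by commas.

IQR = Q3 − Q1 = 107.60 − 71.90 = 35.70.
Lower fence = Q1 − 3·IQR = 71.90 − 107.10 = -35.20.
Upper fence = Q3 + 3·IQR = 107.60 + 107.10 = 214.70.
219.2 > 214.70 → outlier.
All remaining values lie within [-35.20, 214.70].

219.2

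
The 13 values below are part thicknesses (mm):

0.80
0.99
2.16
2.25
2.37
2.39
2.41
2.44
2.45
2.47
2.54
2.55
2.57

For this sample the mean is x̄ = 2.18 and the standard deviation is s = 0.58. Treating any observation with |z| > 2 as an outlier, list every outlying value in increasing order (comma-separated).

0.80, 0.99

Cutoffs at x̄ ± 2s: 2.18 ± 2·0.58 = [1.02, 3.34].
0.80: z = -2.38, |z| > 2 → outlier.
0.99: z = -2.05, |z| > 2 → outlier.
Every other value lies within [1.02, 3.34].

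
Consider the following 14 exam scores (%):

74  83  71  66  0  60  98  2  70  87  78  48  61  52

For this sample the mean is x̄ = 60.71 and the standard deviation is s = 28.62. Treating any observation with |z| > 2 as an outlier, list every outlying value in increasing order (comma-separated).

0, 2

Cutoffs at x̄ ± 2s: 60.71 ± 2·28.62 = [3.47, 117.95].
0: z = -2.12, |z| > 2 → outlier.
2: z = -2.05, |z| > 2 → outlier.
Every other value lies within [3.47, 117.95].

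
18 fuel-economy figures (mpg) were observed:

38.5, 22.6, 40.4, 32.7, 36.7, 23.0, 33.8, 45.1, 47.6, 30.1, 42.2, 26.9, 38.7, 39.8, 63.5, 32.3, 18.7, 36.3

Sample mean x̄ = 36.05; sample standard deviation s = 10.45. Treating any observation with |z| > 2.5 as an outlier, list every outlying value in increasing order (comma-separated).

Cutoffs at x̄ ± 2.5s: 36.05 ± 2.5·10.45 = [9.925, 62.175].
63.5: z = 2.63, |z| > 2.5 → outlier.
Every other value lies within [9.925, 62.175].

63.5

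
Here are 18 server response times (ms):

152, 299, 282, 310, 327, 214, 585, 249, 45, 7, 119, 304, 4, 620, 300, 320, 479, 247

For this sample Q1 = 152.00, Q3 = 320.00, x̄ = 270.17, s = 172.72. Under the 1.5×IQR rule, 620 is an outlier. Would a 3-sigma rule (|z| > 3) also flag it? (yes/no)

z = (620 − 270.17) / 172.72 = 2.03.
|z| = 2.03 ≤ 3.

no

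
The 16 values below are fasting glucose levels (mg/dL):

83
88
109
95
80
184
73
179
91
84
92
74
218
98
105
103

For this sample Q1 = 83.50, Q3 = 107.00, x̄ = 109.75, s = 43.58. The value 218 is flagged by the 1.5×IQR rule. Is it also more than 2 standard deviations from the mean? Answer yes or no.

yes

z = (218 − 109.75) / 43.58 = 2.48.
|z| = 2.48 > 2.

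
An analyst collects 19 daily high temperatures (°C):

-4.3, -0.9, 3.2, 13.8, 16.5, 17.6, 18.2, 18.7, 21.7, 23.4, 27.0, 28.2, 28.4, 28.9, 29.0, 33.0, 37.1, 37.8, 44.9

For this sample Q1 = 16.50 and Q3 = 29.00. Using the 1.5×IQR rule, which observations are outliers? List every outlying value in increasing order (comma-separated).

IQR = Q3 − Q1 = 29.00 − 16.50 = 12.50.
Lower fence = Q1 − 1.5·IQR = 16.50 − 18.75 = -2.25.
Upper fence = Q3 + 1.5·IQR = 29.00 + 18.75 = 47.75.
-4.3 < -2.25 → outlier.
All remaining values lie within [-2.25, 47.75].

-4.3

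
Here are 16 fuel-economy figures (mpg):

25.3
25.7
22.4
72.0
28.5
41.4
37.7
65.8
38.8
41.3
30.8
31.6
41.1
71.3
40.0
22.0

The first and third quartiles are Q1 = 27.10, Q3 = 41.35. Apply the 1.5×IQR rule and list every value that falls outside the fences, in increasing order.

65.8, 71.3, 72.0

IQR = Q3 − Q1 = 41.35 − 27.10 = 14.25.
Lower fence = Q1 − 1.5·IQR = 27.10 − 21.375 = 5.725.
Upper fence = Q3 + 1.5·IQR = 41.35 + 21.375 = 62.725.
65.8 > 62.725 → outlier.
71.3 > 62.725 → outlier.
72.0 > 62.725 → outlier.
All remaining values lie within [5.725, 62.725].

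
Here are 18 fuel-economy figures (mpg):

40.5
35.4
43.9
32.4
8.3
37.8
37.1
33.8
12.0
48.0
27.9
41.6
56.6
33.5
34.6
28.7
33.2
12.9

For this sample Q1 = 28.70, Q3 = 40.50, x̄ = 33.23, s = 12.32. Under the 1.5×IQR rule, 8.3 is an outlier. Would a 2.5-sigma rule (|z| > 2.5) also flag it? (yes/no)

z = (8.3 − 33.23) / 12.32 = -2.02.
|z| = 2.02 ≤ 2.5.

no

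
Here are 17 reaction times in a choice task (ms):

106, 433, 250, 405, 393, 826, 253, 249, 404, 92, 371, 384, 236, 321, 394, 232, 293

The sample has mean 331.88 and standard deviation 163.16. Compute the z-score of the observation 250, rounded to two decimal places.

z = (250 − 331.88) / 163.16 = -0.50.

-0.50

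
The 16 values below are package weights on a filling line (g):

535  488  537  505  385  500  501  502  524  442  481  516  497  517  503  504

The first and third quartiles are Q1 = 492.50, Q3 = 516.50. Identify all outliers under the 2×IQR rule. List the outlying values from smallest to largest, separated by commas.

385, 442

IQR = Q3 − Q1 = 516.50 − 492.50 = 24.00.
Lower fence = Q1 − 2·IQR = 492.50 − 48.00 = 444.50.
Upper fence = Q3 + 2·IQR = 516.50 + 48.00 = 564.50.
385 < 444.50 → outlier.
442 < 444.50 → outlier.
All remaining values lie within [444.50, 564.50].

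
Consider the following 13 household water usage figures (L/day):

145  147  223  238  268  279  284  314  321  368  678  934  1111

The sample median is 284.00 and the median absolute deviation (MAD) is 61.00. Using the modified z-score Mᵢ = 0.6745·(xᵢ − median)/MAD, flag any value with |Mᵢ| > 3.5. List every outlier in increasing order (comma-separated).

|Mᵢ| > 3.5 ⇔ |xᵢ − 284.00| > 3.5·61.00/0.6745 = 316.53.
So outliers lie outside [-32.53, 600.53].
678: M = 4.36 → outlier.
934: M = 7.19 → outlier.
1111: M = 9.14 → outlier.

678, 934, 1111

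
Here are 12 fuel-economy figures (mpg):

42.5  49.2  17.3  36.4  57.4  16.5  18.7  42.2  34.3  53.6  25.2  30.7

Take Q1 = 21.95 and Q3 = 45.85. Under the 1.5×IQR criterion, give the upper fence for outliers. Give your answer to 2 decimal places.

IQR = Q3 − Q1 = 45.85 − 21.95 = 23.90.
Lower fence = Q1 − 1.5·IQR = 21.95 − 35.85 = -13.90.
Upper fence = Q3 + 1.5·IQR = 45.85 + 35.85 = 81.70.

81.70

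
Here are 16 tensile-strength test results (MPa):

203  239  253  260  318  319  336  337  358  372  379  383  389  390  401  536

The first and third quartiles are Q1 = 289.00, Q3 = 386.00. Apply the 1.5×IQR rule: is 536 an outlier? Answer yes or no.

yes

IQR = Q3 − Q1 = 386.00 − 289.00 = 97.00.
Lower fence = Q1 − 1.5·IQR = 289.00 − 145.50 = 143.50.
Upper fence = Q3 + 1.5·IQR = 386.00 + 145.50 = 531.50.
536 lies above the upper fence.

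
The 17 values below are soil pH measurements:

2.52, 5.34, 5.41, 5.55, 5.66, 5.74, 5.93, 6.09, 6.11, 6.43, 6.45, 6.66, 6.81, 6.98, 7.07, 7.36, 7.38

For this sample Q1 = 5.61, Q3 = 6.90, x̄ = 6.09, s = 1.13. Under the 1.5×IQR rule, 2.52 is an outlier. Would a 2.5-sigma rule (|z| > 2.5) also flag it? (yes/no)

yes

z = (2.52 − 6.09) / 1.13 = -3.16.
|z| = 3.16 > 2.5.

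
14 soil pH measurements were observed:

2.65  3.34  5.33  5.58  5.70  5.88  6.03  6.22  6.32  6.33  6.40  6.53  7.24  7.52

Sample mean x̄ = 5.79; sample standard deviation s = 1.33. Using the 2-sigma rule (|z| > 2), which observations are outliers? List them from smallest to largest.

Cutoffs at x̄ ± 2s: 5.79 ± 2·1.33 = [3.13, 8.45].
2.65: z = -2.36, |z| > 2 → outlier.
Every other value lies within [3.13, 8.45].

2.65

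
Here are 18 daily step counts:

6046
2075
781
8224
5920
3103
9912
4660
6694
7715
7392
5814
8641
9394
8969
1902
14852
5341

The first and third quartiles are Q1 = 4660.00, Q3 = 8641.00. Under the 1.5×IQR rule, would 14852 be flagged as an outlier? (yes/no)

yes

IQR = Q3 − Q1 = 8641.00 − 4660.00 = 3981.00.
Lower fence = Q1 − 1.5·IQR = 4660.00 − 5971.50 = -1311.50.
Upper fence = Q3 + 1.5·IQR = 8641.00 + 5971.50 = 14612.50.
14852 lies above the upper fence.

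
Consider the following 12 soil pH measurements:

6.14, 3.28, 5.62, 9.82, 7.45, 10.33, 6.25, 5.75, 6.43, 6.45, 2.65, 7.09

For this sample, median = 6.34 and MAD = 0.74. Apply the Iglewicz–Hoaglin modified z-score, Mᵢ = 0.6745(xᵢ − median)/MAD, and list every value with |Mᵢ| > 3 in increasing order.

|Mᵢ| > 3 ⇔ |xᵢ − 6.34| > 3·0.74/0.6745 = 3.29.
So outliers lie outside [3.05, 9.63].
2.65: M = -3.36 → outlier.
9.82: M = 3.17 → outlier.
10.33: M = 3.64 → outlier.

2.65, 9.82, 10.33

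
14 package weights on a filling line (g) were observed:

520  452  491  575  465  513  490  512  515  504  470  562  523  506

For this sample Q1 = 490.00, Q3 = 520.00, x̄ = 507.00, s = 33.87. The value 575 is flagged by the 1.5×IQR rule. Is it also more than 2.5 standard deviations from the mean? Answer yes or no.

z = (575 − 507.00) / 33.87 = 2.01.
|z| = 2.01 ≤ 2.5.

no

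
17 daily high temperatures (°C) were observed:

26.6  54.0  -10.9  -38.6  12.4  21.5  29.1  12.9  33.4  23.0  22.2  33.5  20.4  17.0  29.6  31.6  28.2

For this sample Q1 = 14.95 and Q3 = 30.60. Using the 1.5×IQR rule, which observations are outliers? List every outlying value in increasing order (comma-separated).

IQR = Q3 − Q1 = 30.60 − 14.95 = 15.65.
Lower fence = Q1 − 1.5·IQR = 14.95 − 23.475 = -8.525.
Upper fence = Q3 + 1.5·IQR = 30.60 + 23.475 = 54.075.
-38.6 < -8.525 → outlier.
-10.9 < -8.525 → outlier.
All remaining values lie within [-8.525, 54.075].

-38.6, -10.9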